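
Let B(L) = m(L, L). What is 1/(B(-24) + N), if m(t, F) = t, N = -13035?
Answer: -1/13059 ≈ -7.6576e-5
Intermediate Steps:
B(L) = L
1/(B(-24) + N) = 1/(-24 - 13035) = 1/(-13059) = -1/13059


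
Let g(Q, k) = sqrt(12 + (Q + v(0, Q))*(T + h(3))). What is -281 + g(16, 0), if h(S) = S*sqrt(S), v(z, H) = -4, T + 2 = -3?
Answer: -281 + 2*sqrt(-12 + 9*sqrt(3)) ≈ -277.21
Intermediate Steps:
T = -5 (T = -2 - 3 = -5)
h(S) = S**(3/2)
g(Q, k) = sqrt(12 + (-5 + 3*sqrt(3))*(-4 + Q)) (g(Q, k) = sqrt(12 + (Q - 4)*(-5 + 3**(3/2))) = sqrt(12 + (-4 + Q)*(-5 + 3*sqrt(3))) = sqrt(12 + (-5 + 3*sqrt(3))*(-4 + Q)))
-281 + g(16, 0) = -281 + sqrt(32 - 12*sqrt(3) - 5*16 + 3*16*sqrt(3)) = -281 + sqrt(32 - 12*sqrt(3) - 80 + 48*sqrt(3)) = -281 + sqrt(-48 + 36*sqrt(3))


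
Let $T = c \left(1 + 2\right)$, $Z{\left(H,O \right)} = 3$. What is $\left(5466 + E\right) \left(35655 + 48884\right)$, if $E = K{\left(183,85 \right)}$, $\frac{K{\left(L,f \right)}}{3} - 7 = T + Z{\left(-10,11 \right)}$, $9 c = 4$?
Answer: $464964500$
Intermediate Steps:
$c = \frac{4}{9}$ ($c = \frac{1}{9} \cdot 4 = \frac{4}{9} \approx 0.44444$)
$T = \frac{4}{3}$ ($T = \frac{4 \left(1 + 2\right)}{9} = \frac{4}{9} \cdot 3 = \frac{4}{3} \approx 1.3333$)
$K{\left(L,f \right)} = 34$ ($K{\left(L,f \right)} = 21 + 3 \left(\frac{4}{3} + 3\right) = 21 + 3 \cdot \frac{13}{3} = 21 + 13 = 34$)
$E = 34$
$\left(5466 + E\right) \left(35655 + 48884\right) = \left(5466 + 34\right) \left(35655 + 48884\right) = 5500 \cdot 84539 = 464964500$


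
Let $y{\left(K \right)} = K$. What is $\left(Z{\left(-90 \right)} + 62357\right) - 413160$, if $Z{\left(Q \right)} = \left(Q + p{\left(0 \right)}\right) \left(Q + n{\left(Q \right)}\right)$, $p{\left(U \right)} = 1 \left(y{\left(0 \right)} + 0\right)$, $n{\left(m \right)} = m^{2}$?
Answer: $-1071703$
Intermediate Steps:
$p{\left(U \right)} = 0$ ($p{\left(U \right)} = 1 \left(0 + 0\right) = 1 \cdot 0 = 0$)
$Z{\left(Q \right)} = Q \left(Q + Q^{2}\right)$ ($Z{\left(Q \right)} = \left(Q + 0\right) \left(Q + Q^{2}\right) = Q \left(Q + Q^{2}\right)$)
$\left(Z{\left(-90 \right)} + 62357\right) - 413160 = \left(\left(-90\right)^{2} \left(1 - 90\right) + 62357\right) - 413160 = \left(8100 \left(-89\right) + 62357\right) - 413160 = \left(-720900 + 62357\right) - 413160 = -658543 - 413160 = -1071703$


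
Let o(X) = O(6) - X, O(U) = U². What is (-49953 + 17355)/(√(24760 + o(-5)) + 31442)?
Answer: -1024946316/988574563 + 32598*√24801/988574563 ≈ -1.0316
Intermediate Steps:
o(X) = 36 - X (o(X) = 6² - X = 36 - X)
(-49953 + 17355)/(√(24760 + o(-5)) + 31442) = (-49953 + 17355)/(√(24760 + (36 - 1*(-5))) + 31442) = -32598/(√(24760 + (36 + 5)) + 31442) = -32598/(√(24760 + 41) + 31442) = -32598/(√24801 + 31442) = -32598/(31442 + √24801)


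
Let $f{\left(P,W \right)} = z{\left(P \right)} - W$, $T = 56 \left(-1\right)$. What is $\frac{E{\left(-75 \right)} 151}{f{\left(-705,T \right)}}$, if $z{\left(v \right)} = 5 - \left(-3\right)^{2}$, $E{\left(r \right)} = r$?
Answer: $- \frac{11325}{52} \approx -217.79$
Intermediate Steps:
$z{\left(v \right)} = -4$ ($z{\left(v \right)} = 5 - 9 = -4$)
$T = -56$
$f{\left(P,W \right)} = -4 - W$
$\frac{E{\left(-75 \right)} 151}{f{\left(-705,T \right)}} = \frac{\left(-75\right) 151}{-4 - -56} = - \frac{11325}{-4 + 56} = - \frac{11325}{52}$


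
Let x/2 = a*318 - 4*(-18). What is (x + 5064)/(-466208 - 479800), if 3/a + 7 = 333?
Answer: -141643/25699884 ≈ -0.0055114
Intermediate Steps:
a = 3/326 (a = 3/(-7 + 333) = 3/326 ≈ 0.0092025)
x = 24426/163 (x = 2*((3/326)*318 - 4*(-18)) = 2*(477/163 + 72) = 2*(12213/163) = 24426/163 ≈ 149.85)
(x + 5064)/(-466208 - 479800) = (24426/163 + 5064)/(-466208 - 479800) = (849858/163)/(-946008) = (849858/163)*(-1/946008) = -141643/25699884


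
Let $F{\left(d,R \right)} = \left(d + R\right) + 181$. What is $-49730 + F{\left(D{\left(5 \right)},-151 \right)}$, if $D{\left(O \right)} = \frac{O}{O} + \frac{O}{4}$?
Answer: $- \frac{198791}{4} \approx -49698.0$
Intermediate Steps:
$D{\left(O \right)} = 1 + \frac{O}{4}$ ($D{\left(O \right)} = 1 + O \frac{1}{4} = 1 + \frac{O}{4}$)
$F{\left(d,R \right)} = 181 + R + d$ ($F{\left(d,R \right)} = \left(R + d\right) + 181 = 181 + R + d$)
$-49730 + F{\left(D{\left(5 \right)},-151 \right)} = -49730 + \left(181 - 151 + \left(1 + \frac{1}{4} \cdot 5\right)\right) = -49730 + \left(181 - 151 + \left(1 + \frac{5}{4}\right)\right) = -49730 + \left(181 - 151 + \frac{9}{4}\right) = -49730 + \frac{129}{4} = - \frac{198791}{4}$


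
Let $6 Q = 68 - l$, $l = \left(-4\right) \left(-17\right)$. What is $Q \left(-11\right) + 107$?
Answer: $107$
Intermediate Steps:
$l = 68$
$Q = 0$ ($Q = \frac{68 - 68}{6} = \frac{1}{6} \cdot 0 = 0$)
$Q \left(-11\right) + 107 = 0 \left(-11\right) + 107 = 0 + 107 = 107$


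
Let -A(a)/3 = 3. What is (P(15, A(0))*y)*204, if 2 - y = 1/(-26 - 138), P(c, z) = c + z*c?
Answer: -2013480/41 ≈ -49109.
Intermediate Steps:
A(a) = -9 (A(a) = -3*3 = -9)
P(c, z) = c + c*z
y = 329/164 (y = 2 - 1/(-26 - 138) = 2 - 1/(-164) = 2 - 1*(-1/164) = 2 + 1/164 = 329/164 ≈ 2.0061)
(P(15, A(0))*y)*204 = ((15*(1 - 9))*(329/164))*204 = ((15*(-8))*(329/164))*204 = -120*329/164*204 = -9870/41*204 = -2013480/41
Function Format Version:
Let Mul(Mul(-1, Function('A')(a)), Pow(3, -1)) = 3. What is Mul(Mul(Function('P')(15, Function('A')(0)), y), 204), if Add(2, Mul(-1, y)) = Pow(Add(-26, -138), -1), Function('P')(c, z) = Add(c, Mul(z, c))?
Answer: Rational(-2013480, 41) ≈ -49109.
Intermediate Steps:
Function('A')(a) = -9 (Function('A')(a) = Mul(-3, 3) = -9)
Function('P')(c, z) = Add(c, Mul(c, z))
y = Rational(329, 164) (y = Add(2, Mul(-1, Pow(Add(-26, -138), -1))) = Add(2, Mul(-1, Pow(-164, -1))) = Add(2, Mul(-1, Rational(-1, 164))) = Add(2, Rational(1, 164)) = Rational(329, 164) ≈ 2.0061)
Mul(Mul(Function('P')(15, Function('A')(0)), y), 204) = Mul(Mul(Mul(15, Add(1, -9)), Rational(329, 164)), 204) = Mul(Mul(Mul(15, -8), Rational(329, 164)), 204) = Mul(Mul(-120, Rational(329, 164)), 204) = Mul(Rational(-9870, 41), 204) = Rational(-2013480, 41)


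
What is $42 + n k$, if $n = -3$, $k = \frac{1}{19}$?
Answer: $\frac{795}{19} \approx 41.842$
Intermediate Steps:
$k = \frac{1}{19} \approx 0.052632$
$42 + n k = 42 - \frac{3}{19} = \frac{795}{19}$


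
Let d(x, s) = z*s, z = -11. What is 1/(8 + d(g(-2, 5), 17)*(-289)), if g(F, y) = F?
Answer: 1/54051 ≈ 1.8501e-5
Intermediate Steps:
d(x, s) = -11*s
1/(8 + d(g(-2, 5), 17)*(-289)) = 1/(8 - 11*17*(-289)) = 1/(8 - 187*(-289)) = 1/(8 + 54043) = 1/54051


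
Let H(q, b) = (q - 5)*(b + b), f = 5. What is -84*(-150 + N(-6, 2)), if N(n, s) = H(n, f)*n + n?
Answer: -42336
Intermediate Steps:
H(q, b) = 2*b*(-5 + q) (H(q, b) = (-5 + q)*(2*b) = 2*b*(-5 + q))
N(n, s) = n + n*(-50 + 10*n) (N(n, s) = (2*5*(-5 + n))*n + n = (-50 + 10*n)*n + n = n*(-50 + 10*n) + n = n + n*(-50 + 10*n))
-84*(-150 + N(-6, 2)) = -84*(-150 - 6*(-49 + 10*(-6))) = -84*(-150 - 6*(-49 - 60)) = -84*(-150 - 6*(-109)) = -84*(-150 + 654) = -84*504 = -42336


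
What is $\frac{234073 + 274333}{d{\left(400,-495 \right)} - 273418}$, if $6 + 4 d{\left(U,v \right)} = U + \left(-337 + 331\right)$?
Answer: $- \frac{508406}{273321} \approx -1.8601$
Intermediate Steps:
$d{\left(U,v \right)} = -3 + \frac{U}{4}$ ($d{\left(U,v \right)} = - \frac{3}{2} + \frac{U + \left(-337 + 331\right)}{4} = - \frac{3}{2} + \frac{U - 6}{4} = - \frac{3}{2} + \frac{-6 + U}{4} = - \frac{3}{2} + \left(- \frac{3}{2} + \frac{U}{4}\right) = -3 + \frac{U}{4}$)
$\frac{234073 + 274333}{d{\left(400,-495 \right)} - 273418} = \frac{234073 + 274333}{\left(-3 + \frac{1}{4} \cdot 400\right) - 273418} = \frac{508406}{\left(-3 + 100\right) - 273418} = \frac{508406}{97 - 273418} = \frac{508406}{-273321} = 508406 \left(- \frac{1}{273321}\right) = - \frac{508406}{273321}$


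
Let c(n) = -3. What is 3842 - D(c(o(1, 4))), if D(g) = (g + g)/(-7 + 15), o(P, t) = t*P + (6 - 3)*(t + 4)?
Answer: 15371/4 ≈ 3842.8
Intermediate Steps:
o(P, t) = 12 + 3*t + P*t (o(P, t) = P*t + 3*(4 + t) = P*t + (12 + 3*t) = 12 + 3*t + P*t)
D(g) = g/4 (D(g) = (2*g)/8 = (2*g)*(1/8) = g/4)
3842 - D(c(o(1, 4))) = 3842 - (-3)/4 = 3842 - 1*(-3/4) = 3842 + 3/4 = 15371/4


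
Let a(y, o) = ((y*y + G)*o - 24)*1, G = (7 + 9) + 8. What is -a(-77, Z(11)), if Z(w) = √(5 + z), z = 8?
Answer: 24 - 5953*√13 ≈ -21440.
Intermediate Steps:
G = 24 (G = 16 + 8 = 24)
Z(w) = √13 (Z(w) = √(5 + 8) = √13)
a(y, o) = -24 + o*(24 + y²) (a(y, o) = ((y*y + 24)*o - 24)*1 = ((y² + 24)*o - 24)*1 = ((24 + y²)*o - 24)*1 = (o*(24 + y²) - 24)*1 = (-24 + o*(24 + y²))*1 = -24 + o*(24 + y²))
-a(-77, Z(11)) = -(-24 + 24*√13 + √13*(-77)²) = -(-24 + 24*√13 + √13*5929) = -(-24 + 24*√13 + 5929*√13) = -(-24 + 5953*√13) = 24 - 5953*√13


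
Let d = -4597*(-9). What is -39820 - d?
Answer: -81193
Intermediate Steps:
d = 41373
-39820 - d = -39820 - 1*41373 = -39820 - 41373 = -81193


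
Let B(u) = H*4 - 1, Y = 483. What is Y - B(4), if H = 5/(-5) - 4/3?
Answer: 1480/3 ≈ 493.33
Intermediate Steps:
H = -7/3 (H = 5*(-⅕) - 4*⅓ = -1 - 4/3 = -7/3 ≈ -2.3333)
B(u) = -31/3 (B(u) = -7/3*4 - 1 = -28/3 - 1 = -31/3)
Y - B(4) = 483 - 1*(-31/3) = 483 + 31/3 = 1480/3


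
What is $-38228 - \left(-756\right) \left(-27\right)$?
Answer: $-58640$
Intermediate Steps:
$-38228 - \left(-756\right) \left(-27\right) = -38228 - 20412 = -58640$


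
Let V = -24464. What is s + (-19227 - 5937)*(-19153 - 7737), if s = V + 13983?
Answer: 676649479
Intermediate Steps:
s = -10481 (s = -24464 + 13983 = -10481)
s + (-19227 - 5937)*(-19153 - 7737) = -10481 + (-19227 - 5937)*(-19153 - 7737) = -10481 - 25164*(-26890) = -10481 + 676659960 = 676649479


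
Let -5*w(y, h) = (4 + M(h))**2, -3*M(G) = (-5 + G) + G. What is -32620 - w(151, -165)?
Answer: -1347491/45 ≈ -29944.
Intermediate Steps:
M(G) = 5/3 - 2*G/3 (M(G) = -((-5 + G) + G)/3 = -(-5 + 2*G)/3 = 5/3 - 2*G/3)
w(y, h) = -(17/3 - 2*h/3)**2/5 (w(y, h) = -(4 + (5/3 - 2*h/3))**2/5 = -(17/3 - 2*h/3)**2/5)
-32620 - w(151, -165) = -32620 - (-1)*(-17 + 2*(-165))**2/45 = -32620 - (-1)*(-17 - 330)**2/45 = -32620 - (-1)*(-347)**2/45 = -32620 - (-1)*120409/45 = -32620 - 1*(-120409/45) = -32620 + 120409/45 = -1347491/45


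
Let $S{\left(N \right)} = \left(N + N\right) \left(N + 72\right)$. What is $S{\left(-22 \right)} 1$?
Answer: $-2200$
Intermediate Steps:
$S{\left(N \right)} = 2 N \left(72 + N\right)$
$S{\left(-22 \right)} 1 = 2 \left(-22\right) \left(72 - 22\right) 1 = 2 \left(-22\right) 50 \cdot 1 = \left(-2200\right) 1 = -2200$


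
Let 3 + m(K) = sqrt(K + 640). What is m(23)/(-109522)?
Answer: 3/109522 - sqrt(663)/109522 ≈ -0.00020771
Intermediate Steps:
m(K) = -3 + sqrt(640 + K) (m(K) = -3 + sqrt(K + 640) = -3 + sqrt(640 + K))
m(23)/(-109522) = (-3 + sqrt(640 + 23))/(-109522) = (-3 + sqrt(663))*(-1/109522) = 3/109522 - sqrt(663)/109522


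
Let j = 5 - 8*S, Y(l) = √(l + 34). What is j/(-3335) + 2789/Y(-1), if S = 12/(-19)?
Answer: -191/63365 + 2789*√33/33 ≈ 485.50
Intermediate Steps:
Y(l) = √(34 + l)
S = -12/19 (S = 12*(-1/19) = -12/19 ≈ -0.63158)
j = 191/19 (j = 5 - 8*(-12/19) = 5 + 96/19 = 191/19 ≈ 10.053)
j/(-3335) + 2789/Y(-1) = (191/19)/(-3335) + 2789/(√(34 - 1)) = (191/19)*(-1/3335) + 2789/(√33) = -191/63365 + 2789*(√33/33) = -191/63365 + 2789*√33/33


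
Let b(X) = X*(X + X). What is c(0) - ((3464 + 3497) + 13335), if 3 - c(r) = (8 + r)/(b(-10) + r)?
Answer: -507326/25 ≈ -20293.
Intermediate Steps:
b(X) = 2*X² (b(X) = X*(2*X) = 2*X²)
c(r) = 3 - (8 + r)/(200 + r) (c(r) = 3 - (8 + r)/(2*(-10)² + r) = 3 - (8 + r)/(2*100 + r) = 3 - (8 + r)/(200 + r))
c(0) - ((3464 + 3497) + 13335) = 2*(296 + 0)/(200 + 0) - ((3464 + 3497) + 13335) = 2*296/200 - (6961 + 13335) = 2*(1/200)*296 - 1*20296 = 74/25 - 20296 = -507326/25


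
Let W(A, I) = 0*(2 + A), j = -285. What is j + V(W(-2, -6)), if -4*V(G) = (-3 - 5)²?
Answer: -301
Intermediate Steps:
W(A, I) = 0
V(G) = -16 (V(G) = -(-3 - 5)²/4 = -¼*(-8)² = -¼*64 = -16)
j + V(W(-2, -6)) = -285 - 16 = -301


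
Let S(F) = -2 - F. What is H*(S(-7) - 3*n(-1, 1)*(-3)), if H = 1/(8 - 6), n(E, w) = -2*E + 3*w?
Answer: 25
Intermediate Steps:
H = ½ (H = 1/2 = ½ ≈ 0.50000)
H*(S(-7) - 3*n(-1, 1)*(-3)) = ((-2 - 1*(-7)) - 3*(-2*(-1) + 3*1)*(-3))/2 = ((-2 + 7) - 3*(2 + 3)*(-3))/2 = (5 - 3*5*(-3))/2 = (5 - 15*(-3))/2 = (5 + 45)/2 = (½)*50 = 25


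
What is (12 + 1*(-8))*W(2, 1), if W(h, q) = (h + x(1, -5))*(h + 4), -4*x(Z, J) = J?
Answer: 78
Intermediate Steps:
x(Z, J) = -J/4
W(h, q) = (4 + h)*(5/4 + h) (W(h, q) = (h - ¼*(-5))*(h + 4) = (h + 5/4)*(4 + h) = (5/4 + h)*(4 + h) = (4 + h)*(5/4 + h))
(12 + 1*(-8))*W(2, 1) = (12 + 1*(-8))*(5 + 2² + (21/4)*2) = (12 - 8)*(5 + 4 + 21/2) = 4*(39/2) = 78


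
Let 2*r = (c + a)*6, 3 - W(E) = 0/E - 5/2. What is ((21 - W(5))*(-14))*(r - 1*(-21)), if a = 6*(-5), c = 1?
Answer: 14322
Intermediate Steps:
a = -30
W(E) = 11/2 (W(E) = 3 - (0/E - 5/2) = 3 - (0 - 5*½) = 3 - (0 - 5/2) = 3 - 1*(-5/2) = 3 + 5/2 = 11/2)
r = -87 (r = ((1 - 30)*6)/2 = (-29*6)/2 = (½)*(-174) = -87)
((21 - W(5))*(-14))*(r - 1*(-21)) = ((21 - 1*11/2)*(-14))*(-87 - 1*(-21)) = ((21 - 11/2)*(-14))*(-87 + 21) = ((31/2)*(-14))*(-66) = -217*(-66) = 14322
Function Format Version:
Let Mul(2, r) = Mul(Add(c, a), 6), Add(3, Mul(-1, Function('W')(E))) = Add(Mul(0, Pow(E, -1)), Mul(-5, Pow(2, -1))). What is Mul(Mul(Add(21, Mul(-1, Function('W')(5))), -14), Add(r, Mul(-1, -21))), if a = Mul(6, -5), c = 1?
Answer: 14322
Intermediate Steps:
a = -30
Function('W')(E) = Rational(11, 2) (Function('W')(E) = Add(3, Mul(-1, Add(Mul(0, Pow(E, -1)), Mul(-5, Pow(2, -1))))) = Add(3, Mul(-1, Add(0, Mul(-5, Rational(1, 2))))) = Add(3, Mul(-1, Add(0, Rational(-5, 2)))) = Add(3, Mul(-1, Rational(-5, 2))) = Add(3, Rational(5, 2)) = Rational(11, 2))
r = -87 (r = Mul(Rational(1, 2), Mul(Add(1, -30), 6)) = Mul(Rational(1, 2), Mul(-29, 6)) = Mul(Rational(1, 2), -174) = -87)
Mul(Mul(Add(21, Mul(-1, Function('W')(5))), -14), Add(r, Mul(-1, -21))) = Mul(Mul(Add(21, Mul(-1, Rational(11, 2))), -14), Add(-87, Mul(-1, -21))) = Mul(Mul(Add(21, Rational(-11, 2)), -14), Add(-87, 21)) = Mul(Mul(Rational(31, 2), -14), -66) = Mul(-217, -66) = 14322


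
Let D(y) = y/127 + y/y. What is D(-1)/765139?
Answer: 126/97172653 ≈ 1.2967e-6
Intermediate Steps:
D(y) = 1 + y/127 (D(y) = y*(1/127) + 1 = y/127 + 1 = 1 + y/127)
D(-1)/765139 = (1 + (1/127)*(-1))/765139 = (1 - 1/127)*(1/765139) = (126/127)*(1/765139) = 126/97172653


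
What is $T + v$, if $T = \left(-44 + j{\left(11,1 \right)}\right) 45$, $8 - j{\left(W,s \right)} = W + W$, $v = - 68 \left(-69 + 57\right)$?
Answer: $-1794$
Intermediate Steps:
$v = 816$ ($v = \left(-68\right) \left(-12\right) = 816$)
$j{\left(W,s \right)} = 8 - 2 W$ ($j{\left(W,s \right)} = 8 - \left(W + W\right) = 8 - 2 W$)
$T = -2610$ ($T = \left(-44 + \left(8 - 22\right)\right) 45 = \left(-44 - 14\right) 45 = \left(-58\right) 45 = -2610$)
$T + v = -2610 + 816 = -1794$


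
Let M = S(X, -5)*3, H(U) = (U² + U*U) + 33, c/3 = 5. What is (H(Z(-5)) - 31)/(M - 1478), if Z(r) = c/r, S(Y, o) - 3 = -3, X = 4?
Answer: -10/739 ≈ -0.013532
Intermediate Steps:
c = 15 (c = 3*5 = 15)
S(Y, o) = 0 (S(Y, o) = 3 - 3 = 0)
Z(r) = 15/r
H(U) = 33 + 2*U² (H(U) = (U² + U²) + 33 = 2*U² + 33 = 33 + 2*U²)
M = 0 (M = 0*3 = 0)
(H(Z(-5)) - 31)/(M - 1478) = ((33 + 2*(15/(-5))²) - 31)/(0 - 1478) = ((33 + 2*(15*(-⅕))²) - 31)/(-1478) = ((33 + 2*(-3)²) - 31)*(-1/1478) = ((33 + 2*9) - 31)*(-1/1478) = ((33 + 18) - 31)*(-1/1478) = (51 - 31)*(-1/1478) = 20*(-1/1478) = -10/739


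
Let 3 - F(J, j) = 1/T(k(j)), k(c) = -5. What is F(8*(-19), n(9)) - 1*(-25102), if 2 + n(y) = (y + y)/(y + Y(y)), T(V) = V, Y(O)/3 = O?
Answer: 125526/5 ≈ 25105.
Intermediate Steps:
Y(O) = 3*O
n(y) = -3/2 (n(y) = -2 + (y + y)/(y + 3*y) = -2 + (2*y)/((4*y)) = -2 + (2*y)*(1/(4*y)) = -2 + 1/2 = -3/2)
F(J, j) = 16/5 (F(J, j) = 3 - 1/(-5) = 3 - 1*(-1/5) = 3 + 1/5 = 16/5)
F(8*(-19), n(9)) - 1*(-25102) = 16/5 - 1*(-25102) = 16/5 + 25102 = 125526/5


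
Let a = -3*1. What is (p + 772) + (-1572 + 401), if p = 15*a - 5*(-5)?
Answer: -419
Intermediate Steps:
a = -3
p = -20 (p = 15*(-3) - 5*(-5) = -45 + 25 = -20)
(p + 772) + (-1572 + 401) = (-20 + 772) + (-1572 + 401) = 752 - 1171 = -419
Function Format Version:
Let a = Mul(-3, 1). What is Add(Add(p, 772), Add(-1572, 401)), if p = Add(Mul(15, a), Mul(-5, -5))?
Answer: -419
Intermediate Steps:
a = -3
p = -20 (p = Add(Mul(15, -3), Mul(-5, -5)) = Add(-45, 25) = -20)
Add(Add(p, 772), Add(-1572, 401)) = Add(Add(-20, 772), Add(-1572, 401)) = Add(752, -1171) = -419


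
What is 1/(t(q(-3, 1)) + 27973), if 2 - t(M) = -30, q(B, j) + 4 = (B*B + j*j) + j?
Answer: 1/28005 ≈ 3.5708e-5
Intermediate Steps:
q(B, j) = -4 + j + B² + j² (q(B, j) = -4 + ((B*B + j*j) + j) = -4 + ((B² + j²) + j) = -4 + (j + B² + j²) = -4 + j + B² + j²)
t(M) = 32 (t(M) = 2 - 1*(-30) = 2 + 30 = 32)
1/(t(q(-3, 1)) + 27973) = 1/(32 + 27973) = 1/28005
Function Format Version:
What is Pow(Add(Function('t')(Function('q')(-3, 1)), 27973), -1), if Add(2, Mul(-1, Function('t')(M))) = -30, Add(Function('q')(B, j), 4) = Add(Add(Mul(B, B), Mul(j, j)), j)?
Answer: Rational(1, 28005) ≈ 3.5708e-5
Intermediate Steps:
Function('q')(B, j) = Add(-4, j, Pow(B, 2), Pow(j, 2)) (Function('q')(B, j) = Add(-4, Add(Add(Mul(B, B), Mul(j, j)), j)) = Add(-4, Add(Add(Pow(B, 2), Pow(j, 2)), j)) = Add(-4, Add(j, Pow(B, 2), Pow(j, 2))) = Add(-4, j, Pow(B, 2), Pow(j, 2)))
Function('t')(M) = 32 (Function('t')(M) = Add(2, Mul(-1, -30)) = Add(2, 30) = 32)
Pow(Add(Function('t')(Function('q')(-3, 1)), 27973), -1) = Pow(Add(32, 27973), -1) = Pow(28005, -1) = Rational(1, 28005)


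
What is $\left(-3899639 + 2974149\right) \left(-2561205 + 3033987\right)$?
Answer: $-437555013180$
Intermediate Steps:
$\left(-3899639 + 2974149\right) \left(-2561205 + 3033987\right) = \left(-925490\right) 472782 = -437555013180$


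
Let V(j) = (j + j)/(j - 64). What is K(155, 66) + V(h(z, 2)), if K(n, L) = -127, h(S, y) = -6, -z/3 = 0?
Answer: -4439/35 ≈ -126.83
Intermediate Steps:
z = 0 (z = -3*0 = 0)
V(j) = 2*j/(-64 + j) (V(j) = (2*j)/(-64 + j) = 2*j/(-64 + j))
K(155, 66) + V(h(z, 2)) = -127 + 2*(-6)/(-64 - 6) = -127 + 2*(-6)/(-70) = -127 + 2*(-6)*(-1/70) = -127 + 6/35 = -4439/35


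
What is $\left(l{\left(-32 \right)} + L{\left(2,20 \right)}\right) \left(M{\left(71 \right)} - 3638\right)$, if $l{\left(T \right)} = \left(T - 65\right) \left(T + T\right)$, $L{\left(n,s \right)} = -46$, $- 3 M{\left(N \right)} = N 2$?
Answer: $-22709024$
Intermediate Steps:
$M{\left(N \right)} = - \frac{2 N}{3}$ ($M{\left(N \right)} = - \frac{N 2}{3} = - \frac{2 N}{3}$)
$l{\left(T \right)} = 2 T \left(-65 + T\right)$ ($l{\left(T \right)} = \left(-65 + T\right) 2 T = 2 T \left(-65 + T\right)$)
$\left(l{\left(-32 \right)} + L{\left(2,20 \right)}\right) \left(M{\left(71 \right)} - 3638\right) = \left(2 \left(-32\right) \left(-65 - 32\right) - 46\right) \left(\left(- \frac{2}{3}\right) 71 - 3638\right) = \left(2 \left(-32\right) \left(-97\right) - 46\right) \left(- \frac{142}{3} - 3638\right) = \left(6208 - 46\right) \left(- \frac{11056}{3}\right) = 6162 \left(- \frac{11056}{3}\right) = -22709024$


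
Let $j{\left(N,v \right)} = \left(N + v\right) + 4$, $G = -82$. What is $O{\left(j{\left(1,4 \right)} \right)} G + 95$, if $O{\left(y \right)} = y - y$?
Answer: $95$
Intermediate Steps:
$j{\left(N,v \right)} = 4 + N + v$
$O{\left(y \right)} = 0$
$O{\left(j{\left(1,4 \right)} \right)} G + 95 = 0 \left(-82\right) + 95 = 0 + 95 = 95$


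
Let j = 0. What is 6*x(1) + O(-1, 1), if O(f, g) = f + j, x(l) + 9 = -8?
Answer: -103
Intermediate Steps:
x(l) = -17 (x(l) = -9 - 8 = -17)
O(f, g) = f (O(f, g) = f + 0 = f)
6*x(1) + O(-1, 1) = 6*(-17) - 1 = -102 - 1 = -103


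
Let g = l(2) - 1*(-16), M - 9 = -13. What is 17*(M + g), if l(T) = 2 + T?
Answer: 272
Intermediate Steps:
M = -4 (M = 9 - 13 = -4)
g = 20 (g = (2 + 2) - 1*(-16) = 4 + 16 = 20)
17*(M + g) = 17*(-4 + 20) = 17*16 = 272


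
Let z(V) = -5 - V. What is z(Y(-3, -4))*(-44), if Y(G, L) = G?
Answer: 88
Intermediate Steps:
z(Y(-3, -4))*(-44) = (-5 - 1*(-3))*(-44) = (-5 + 3)*(-44) = -2*(-44) = 88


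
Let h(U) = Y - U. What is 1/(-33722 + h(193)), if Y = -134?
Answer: -1/34049 ≈ -2.9369e-5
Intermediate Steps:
h(U) = -134 - U
1/(-33722 + h(193)) = 1/(-33722 + (-134 - 1*193)) = 1/(-33722 + (-134 - 193)) = 1/(-33722 - 327) = 1/(-34049) = -1/34049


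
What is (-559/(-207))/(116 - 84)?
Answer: 559/6624 ≈ 0.084390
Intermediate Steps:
(-559/(-207))/(116 - 84) = -559*(-1/207)/32 = (559/207)*(1/32) = 559/6624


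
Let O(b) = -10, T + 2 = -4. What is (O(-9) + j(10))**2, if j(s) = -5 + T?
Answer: 441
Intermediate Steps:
T = -6 (T = -2 - 4 = -6)
j(s) = -11 (j(s) = -5 - 6 = -11)
(O(-9) + j(10))**2 = (-10 - 11)**2 = (-21)**2 = 441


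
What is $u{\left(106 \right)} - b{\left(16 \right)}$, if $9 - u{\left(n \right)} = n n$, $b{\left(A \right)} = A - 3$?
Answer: $-11240$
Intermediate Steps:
$b{\left(A \right)} = -3 + A$
$u{\left(n \right)} = 9 - n^{2}$ ($u{\left(n \right)} = 9 - n n = 9 - n^{2}$)
$u{\left(106 \right)} - b{\left(16 \right)} = \left(9 - 106^{2}\right) - \left(-3 + 16\right) = \left(9 - 11236\right) - 13 = -11227 - 13 = -11240$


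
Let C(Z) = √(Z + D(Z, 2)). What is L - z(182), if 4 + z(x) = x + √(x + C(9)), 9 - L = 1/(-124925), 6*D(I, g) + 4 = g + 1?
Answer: -21112324/124925 - √(6552 + 6*√318)/6 ≈ -182.60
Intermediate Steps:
D(I, g) = -½ + g/6 (D(I, g) = -⅔ + (g + 1)/6 = -⅔ + (1 + g)/6 = -⅔ + (⅙ + g/6) = -½ + g/6)
C(Z) = √(-⅙ + Z) (C(Z) = √(Z + (-½ + (⅙)*2)) = √(Z + (-½ + ⅓)) = √(Z - ⅙) = √(-⅙ + Z))
L = 1124326/124925 (L = 9 - 1/(-124925) = 9 - 1*(-1/124925) = 9 + 1/124925 = 1124326/124925 ≈ 9.0000)
z(x) = -4 + x + √(x + √318/6) (z(x) = -4 + (x + √(x + √(-6 + 36*9)/6)) = -4 + (x + √(x + √(-6 + 324)/6)) = -4 + (x + √(x + √318/6)) = -4 + x + √(x + √318/6))
L - z(182) = 1124326/124925 - (-4 + 182 + √(6*√318 + 36*182)/6) = 1124326/124925 - (-4 + 182 + √(6*√318 + 6552)/6) = 1124326/124925 - (-4 + 182 + √(6552 + 6*√318)/6) = 1124326/124925 - (178 + √(6552 + 6*√318)/6) = 1124326/124925 + (-178 - √(6552 + 6*√318)/6) = -21112324/124925 - √(6552 + 6*√318)/6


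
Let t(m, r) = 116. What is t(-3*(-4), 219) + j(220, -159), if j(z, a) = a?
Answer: -43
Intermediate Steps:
t(-3*(-4), 219) + j(220, -159) = 116 - 159 = -43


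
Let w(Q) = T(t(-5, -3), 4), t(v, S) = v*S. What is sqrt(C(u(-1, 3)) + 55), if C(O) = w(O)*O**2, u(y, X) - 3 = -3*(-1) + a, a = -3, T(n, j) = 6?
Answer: sqrt(109) ≈ 10.440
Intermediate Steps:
t(v, S) = S*v
w(Q) = 6
u(y, X) = 3 (u(y, X) = 3 + (-3*(-1) - 3) = 3 + (3 - 3) = 3 + 0 = 3)
C(O) = 6*O**2
sqrt(C(u(-1, 3)) + 55) = sqrt(6*3**2 + 55) = sqrt(6*9 + 55) = sqrt(54 + 55) = sqrt(109)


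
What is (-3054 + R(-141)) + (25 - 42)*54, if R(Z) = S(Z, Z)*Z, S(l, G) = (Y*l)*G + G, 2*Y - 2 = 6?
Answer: -11196975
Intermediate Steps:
Y = 4 (Y = 1 + (½)*6 = 1 + 3 = 4)
S(l, G) = G + 4*G*l (S(l, G) = (4*l)*G + G = 4*G*l + G = G + 4*G*l)
R(Z) = Z²*(1 + 4*Z) (R(Z) = (Z*(1 + 4*Z))*Z = Z²*(1 + 4*Z))
(-3054 + R(-141)) + (25 - 42)*54 = (-3054 + (-141)²*(1 + 4*(-141))) + (25 - 42)*54 = (-3054 + 19881*(1 - 564)) - 17*54 = (-3054 + 19881*(-563)) - 918 = (-3054 - 11193003) - 918 = -11196057 - 918 = -11196975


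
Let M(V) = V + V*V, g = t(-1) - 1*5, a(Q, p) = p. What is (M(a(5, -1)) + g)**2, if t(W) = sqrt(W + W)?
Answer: (5 - I*sqrt(2))**2 ≈ 23.0 - 14.142*I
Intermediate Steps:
t(W) = sqrt(2)*sqrt(W) (t(W) = sqrt(2*W) = sqrt(2)*sqrt(W))
g = -5 + I*sqrt(2) (g = sqrt(2)*sqrt(-1) - 1*5 = sqrt(2)*I - 5 = I*sqrt(2) - 5 = -5 + I*sqrt(2) ≈ -5.0 + 1.4142*I)
M(V) = V + V**2
(M(a(5, -1)) + g)**2 = (-(1 - 1) + (-5 + I*sqrt(2)))**2 = (-1*0 + (-5 + I*sqrt(2)))**2 = (0 + (-5 + I*sqrt(2)))**2 = (-5 + I*sqrt(2))**2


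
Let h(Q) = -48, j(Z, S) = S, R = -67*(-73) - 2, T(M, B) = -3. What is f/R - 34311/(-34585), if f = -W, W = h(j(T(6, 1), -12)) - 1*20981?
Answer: 895034444/169086065 ≈ 5.2934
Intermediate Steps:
R = 4889 (R = 4891 - 2 = 4889)
W = -21029 (W = -48 - 1*20981 = -48 - 20981 = -21029)
f = 21029 (f = -1*(-21029) = 21029)
f/R - 34311/(-34585) = 21029/4889 - 34311/(-34585) = 21029*(1/4889) - 34311*(-1/34585) = 21029/4889 + 34311/34585 = 895034444/169086065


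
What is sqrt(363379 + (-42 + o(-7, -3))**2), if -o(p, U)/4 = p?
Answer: 5*sqrt(14543) ≈ 602.97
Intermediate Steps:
o(p, U) = -4*p
sqrt(363379 + (-42 + o(-7, -3))**2) = sqrt(363379 + (-42 - 4*(-7))**2) = sqrt(363379 + (-42 + 28)**2) = sqrt(363379 + (-14)**2) = sqrt(363379 + 196) = sqrt(363575) = 5*sqrt(14543)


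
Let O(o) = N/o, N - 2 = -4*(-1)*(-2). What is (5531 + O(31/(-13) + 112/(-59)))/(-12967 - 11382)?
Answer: -6057979/26662155 ≈ -0.22721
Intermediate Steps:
N = -6 (N = 2 - 4*(-1)*(-2) = 2 + 4*(-2) = 2 - 8 = -6)
O(o) = -6/o
(5531 + O(31/(-13) + 112/(-59)))/(-12967 - 11382) = (5531 - 6/(31/(-13) + 112/(-59)))/(-12967 - 11382) = (5531 - 6/(31*(-1/13) + 112*(-1/59)))/(-24349) = (5531 - 6/(-31/13 - 112/59))*(-1/24349) = (5531 - 6/(-3285/767))*(-1/24349) = (5531 - 6*(-767/3285))*(-1/24349) = (5531 + 1534/1095)*(-1/24349) = (6057979/1095)*(-1/24349) = -6057979/26662155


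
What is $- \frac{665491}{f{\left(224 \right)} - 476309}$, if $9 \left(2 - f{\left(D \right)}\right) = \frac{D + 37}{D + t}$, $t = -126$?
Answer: $\frac{65218118}{46678115} \approx 1.3972$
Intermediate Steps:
$f{\left(D \right)} = 2 - \frac{37 + D}{9 \left(-126 + D\right)}$ ($f{\left(D \right)} = 2 - \frac{\left(D + 37\right) \frac{1}{D - 126}}{9} = 2 - \frac{\left(37 + D\right) \frac{1}{-126 + D}}{9} = 2 - \frac{\frac{1}{-126 + D} \left(37 + D\right)}{9} = 2 - \frac{37 + D}{9 \left(-126 + D\right)}$)
$- \frac{665491}{f{\left(224 \right)} - 476309} = - \frac{665491}{\frac{-2305 + 17 \cdot 224}{9 \left(-126 + 224\right)} - 476309} = - \frac{665491}{\frac{-2305 + 3808}{9 \cdot 98} - 476309} = - \frac{665491}{\frac{1}{9} \cdot \frac{1}{98} \cdot 1503 - 476309} = - \frac{665491}{\frac{167}{98} - 476309} = - \frac{665491}{- \frac{46678115}{98}} = \left(-665491\right) \left(- \frac{98}{46678115}\right) = \frac{65218118}{46678115}$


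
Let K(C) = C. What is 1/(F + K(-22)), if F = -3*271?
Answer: -1/835 ≈ -0.0011976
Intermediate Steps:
F = -813
1/(F + K(-22)) = 1/(-813 - 22) = 1/(-835) = -1/835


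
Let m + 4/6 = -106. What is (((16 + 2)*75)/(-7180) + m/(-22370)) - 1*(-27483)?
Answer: 132425897525/4818498 ≈ 27483.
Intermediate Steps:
m = -320/3 (m = -2/3 - 106 = -320/3 ≈ -106.67)
(((16 + 2)*75)/(-7180) + m/(-22370)) - 1*(-27483) = (((16 + 2)*75)/(-7180) - 320/3/(-22370)) - 1*(-27483) = ((18*75)*(-1/7180) - 320/3*(-1/22370)) + 27483 = (1350*(-1/7180) + 32/6711) + 27483 = (-135/718 + 32/6711) + 27483 = -883009/4818498 + 27483 = 132425897525/4818498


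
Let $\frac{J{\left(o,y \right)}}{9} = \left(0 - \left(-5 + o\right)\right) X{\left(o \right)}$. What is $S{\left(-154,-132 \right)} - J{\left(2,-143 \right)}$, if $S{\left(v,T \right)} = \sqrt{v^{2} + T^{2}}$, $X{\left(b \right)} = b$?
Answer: $-54 + 22 \sqrt{85} \approx 148.83$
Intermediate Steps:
$S{\left(v,T \right)} = \sqrt{T^{2} + v^{2}}$
$J{\left(o,y \right)} = 9 o \left(5 - o\right)$ ($J{\left(o,y \right)} = 9 \left(0 - \left(-5 + o\right)\right) o = 9 \left(5 - o\right) o = 9 o \left(5 - o\right)$)
$S{\left(-154,-132 \right)} - J{\left(2,-143 \right)} = \sqrt{\left(-132\right)^{2} + \left(-154\right)^{2}} - 9 \cdot 2 \left(5 - 2\right) = \sqrt{17424 + 23716} - 9 \cdot 2 \left(5 - 2\right) = \sqrt{41140} - 9 \cdot 2 \cdot 3 = 22 \sqrt{85} - 54 = -54 + 22 \sqrt{85}$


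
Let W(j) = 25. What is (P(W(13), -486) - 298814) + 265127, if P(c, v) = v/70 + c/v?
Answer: -573134843/17010 ≈ -33694.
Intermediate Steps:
P(c, v) = v/70 + c/v (P(c, v) = v*(1/70) + c/v = v/70 + c/v)
(P(W(13), -486) - 298814) + 265127 = (((1/70)*(-486) + 25/(-486)) - 298814) + 265127 = ((-243/35 + 25*(-1/486)) - 298814) + 265127 = ((-243/35 - 25/486) - 298814) + 265127 = (-118973/17010 - 298814) + 265127 = -5082945113/17010 + 265127 = -573134843/17010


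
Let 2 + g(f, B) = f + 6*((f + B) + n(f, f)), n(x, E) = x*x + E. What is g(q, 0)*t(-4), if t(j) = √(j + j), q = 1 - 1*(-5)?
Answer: 584*I*√2 ≈ 825.9*I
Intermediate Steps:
n(x, E) = E + x² (n(x, E) = x² + E = E + x²)
q = 6 (q = 1 + 5 = 6)
g(f, B) = -2 + 6*B + 6*f² + 13*f (g(f, B) = -2 + (f + 6*((f + B) + (f + f²))) = -2 + (f + 6*((B + f) + (f + f²))) = -2 + (f + 6*(B + f² + 2*f)) = -2 + (f + (6*B + 6*f² + 12*f)) = -2 + (6*B + 6*f² + 13*f) = -2 + 6*B + 6*f² + 13*f)
t(j) = √2*√j (t(j) = √(2*j) = √2*√j)
g(q, 0)*t(-4) = (-2 + 6*0 + 6*6² + 13*6)*(√2*√(-4)) = (-2 + 0 + 6*36 + 78)*(√2*(2*I)) = (-2 + 0 + 216 + 78)*(2*I*√2) = 292*(2*I*√2) = 584*I*√2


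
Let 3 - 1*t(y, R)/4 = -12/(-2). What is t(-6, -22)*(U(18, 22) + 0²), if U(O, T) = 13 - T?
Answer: 108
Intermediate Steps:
t(y, R) = -12 (t(y, R) = 12 - (-48)/(-2) = 12 - (-48)*(-1)/2 = 12 - 4*6 = 12 - 24 = -12)
t(-6, -22)*(U(18, 22) + 0²) = -12*((13 - 1*22) + 0²) = -12*((13 - 22) + 0) = -12*(-9 + 0) = -12*(-9) = 108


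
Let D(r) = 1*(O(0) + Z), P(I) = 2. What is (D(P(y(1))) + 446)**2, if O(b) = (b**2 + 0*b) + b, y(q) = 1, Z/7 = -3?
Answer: 180625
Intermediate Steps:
Z = -21 (Z = 7*(-3) = -21)
O(b) = b + b**2 (O(b) = (b**2 + 0) + b = b**2 + b = b + b**2)
D(r) = -21 (D(r) = 1*(0*(1 + 0) - 21) = 1*(0*1 - 21) = 1*(0 - 21) = 1*(-21) = -21)
(D(P(y(1))) + 446)**2 = (-21 + 446)**2 = 425**2 = 180625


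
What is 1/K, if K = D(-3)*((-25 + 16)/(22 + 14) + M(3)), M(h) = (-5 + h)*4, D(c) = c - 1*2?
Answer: 4/165 ≈ 0.024242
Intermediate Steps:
D(c) = -2 + c (D(c) = c - 2 = -2 + c)
M(h) = -20 + 4*h
K = 165/4 (K = (-2 - 3)*((-25 + 16)/(22 + 14) + (-20 + 4*3)) = -5*(-9/36 + (-20 + 12)) = -5*(-9*1/36 - 8) = -5*(-¼ - 8) = -5*(-33/4) = 165/4 ≈ 41.250)
1/K = 1/(165/4) = 4/165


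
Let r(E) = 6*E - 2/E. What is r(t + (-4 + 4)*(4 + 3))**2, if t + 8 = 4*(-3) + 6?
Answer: 344569/49 ≈ 7032.0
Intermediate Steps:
t = -14 (t = -8 + (4*(-3) + 6) = -8 + (-12 + 6) = -8 - 6 = -14)
r(E) = -2/E + 6*E
r(t + (-4 + 4)*(4 + 3))**2 = (-2/(-14 + (-4 + 4)*(4 + 3)) + 6*(-14 + (-4 + 4)*(4 + 3)))**2 = (-2/(-14 + 0*7) + 6*(-14 + 0*7))**2 = (-2/(-14 + 0) + 6*(-14 + 0))**2 = (-2/(-14) + 6*(-14))**2 = (-2*(-1/14) - 84)**2 = (1/7 - 84)**2 = (-587/7)**2 = 344569/49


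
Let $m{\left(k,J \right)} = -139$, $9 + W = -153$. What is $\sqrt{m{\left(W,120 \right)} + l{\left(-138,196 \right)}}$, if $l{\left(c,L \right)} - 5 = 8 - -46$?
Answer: $4 i \sqrt{5} \approx 8.9443 i$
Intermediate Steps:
$l{\left(c,L \right)} = 59$ ($l{\left(c,L \right)} = 5 + \left(8 - -46\right) = 5 + \left(8 + 46\right) = 5 + 54 = 59$)
$W = -162$ ($W = -9 - 153 = -162$)
$\sqrt{m{\left(W,120 \right)} + l{\left(-138,196 \right)}} = \sqrt{-139 + 59} = \sqrt{-80} = 4 i \sqrt{5}$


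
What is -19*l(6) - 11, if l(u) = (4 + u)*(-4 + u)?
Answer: -391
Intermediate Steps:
l(u) = (-4 + u)*(4 + u)
-19*l(6) - 11 = -19*(-16 + 6**2) - 11 = -19*(-16 + 36) - 11 = -19*20 - 11 = -380 - 11 = -391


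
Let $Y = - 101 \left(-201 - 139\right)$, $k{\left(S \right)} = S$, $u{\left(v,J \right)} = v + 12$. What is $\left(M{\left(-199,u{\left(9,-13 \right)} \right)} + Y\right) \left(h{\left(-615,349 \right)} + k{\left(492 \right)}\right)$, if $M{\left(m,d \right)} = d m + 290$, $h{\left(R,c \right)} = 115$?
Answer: $18483757$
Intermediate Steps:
$u{\left(v,J \right)} = 12 + v$
$M{\left(m,d \right)} = 290 + d m$
$Y = 34340$ ($Y = \left(-101\right) \left(-340\right) = 34340$)
$\left(M{\left(-199,u{\left(9,-13 \right)} \right)} + Y\right) \left(h{\left(-615,349 \right)} + k{\left(492 \right)}\right) = \left(\left(290 + \left(12 + 9\right) \left(-199\right)\right) + 34340\right) \left(115 + 492\right) = \left(\left(290 + 21 \left(-199\right)\right) + 34340\right) 607 = \left(\left(290 - 4179\right) + 34340\right) 607 = \left(-3889 + 34340\right) 607 = 30451 \cdot 607 = 18483757$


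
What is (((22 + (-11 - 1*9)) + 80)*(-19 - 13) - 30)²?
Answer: 7043716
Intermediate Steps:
(((22 + (-11 - 1*9)) + 80)*(-19 - 13) - 30)² = (((22 + (-11 - 9)) + 80)*(-32) - 30)² = (((22 - 20) + 80)*(-32) - 30)² = ((2 + 80)*(-32) - 30)² = (82*(-32) - 30)² = (-2624 - 30)² = (-2654)² = 7043716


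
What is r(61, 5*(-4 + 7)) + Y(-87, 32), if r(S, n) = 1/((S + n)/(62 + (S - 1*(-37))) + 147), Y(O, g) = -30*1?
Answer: -176930/5899 ≈ -29.993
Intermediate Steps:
Y(O, g) = -30
r(S, n) = 1/(147 + (S + n)/(99 + S)) (r(S, n) = 1/((S + n)/(62 + (S + 37)) + 147) = 1/((S + n)/(62 + (37 + S)) + 147) = 1/((S + n)/(99 + S) + 147) = 1/(147 + (S + n)/(99 + S)))
r(61, 5*(-4 + 7)) + Y(-87, 32) = (99 + 61)/(14553 + 5*(-4 + 7) + 148*61) - 30 = 160/(14553 + 5*3 + 9028) - 30 = 160/(14553 + 15 + 9028) - 30 = 160/23596 - 30 = (1/23596)*160 - 30 = 40/5899 - 30 = -176930/5899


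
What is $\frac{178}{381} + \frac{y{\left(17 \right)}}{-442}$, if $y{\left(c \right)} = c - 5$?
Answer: $\frac{37052}{84201} \approx 0.44004$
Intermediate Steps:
$y{\left(c \right)} = -5 + c$ ($y{\left(c \right)} = c - 5 = -5 + c$)
$\frac{178}{381} + \frac{y{\left(17 \right)}}{-442} = \frac{178}{381} + \frac{-5 + 17}{-442} = 178 \cdot \frac{1}{381} + 12 \left(- \frac{1}{442}\right) = \frac{178}{381} - \frac{6}{221} = \frac{37052}{84201}$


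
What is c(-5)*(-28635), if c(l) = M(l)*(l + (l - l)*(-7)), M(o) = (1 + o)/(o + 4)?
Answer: 572700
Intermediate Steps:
M(o) = (1 + o)/(4 + o)
c(l) = l*(1 + l)/(4 + l) (c(l) = ((1 + l)/(4 + l))*(l + (l - l)*(-7)) = ((1 + l)/(4 + l))*(l + 0*(-7)) = ((1 + l)/(4 + l))*(l + 0) = ((1 + l)/(4 + l))*l = l*(1 + l)/(4 + l))
c(-5)*(-28635) = -5*(1 - 5)/(4 - 5)*(-28635) = -5*(-4)/(-1)*(-28635) = -5*(-1)*(-4)*(-28635) = -20*(-28635) = 572700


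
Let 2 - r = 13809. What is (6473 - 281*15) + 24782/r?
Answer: 31151424/13807 ≈ 2256.2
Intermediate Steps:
r = -13807 (r = 2 - 1*13809 = 2 - 13809 = -13807)
(6473 - 281*15) + 24782/r = (6473 - 281*15) + 24782/(-13807) = (6473 - 4215) + 24782*(-1/13807) = 2258 - 24782/13807 = 31151424/13807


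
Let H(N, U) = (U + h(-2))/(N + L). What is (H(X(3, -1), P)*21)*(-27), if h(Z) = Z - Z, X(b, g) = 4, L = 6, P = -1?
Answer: 567/10 ≈ 56.700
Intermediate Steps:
h(Z) = 0
H(N, U) = U/(6 + N) (H(N, U) = (U + 0)/(N + 6) = U/(6 + N))
(H(X(3, -1), P)*21)*(-27) = (-1/(6 + 4)*21)*(-27) = (-1/10*21)*(-27) = (-1*⅒*21)*(-27) = -⅒*21*(-27) = -21/10*(-27) = 567/10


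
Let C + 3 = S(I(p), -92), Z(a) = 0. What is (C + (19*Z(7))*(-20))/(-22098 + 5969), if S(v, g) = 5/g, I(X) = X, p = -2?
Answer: 281/1483868 ≈ 0.00018937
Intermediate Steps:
C = -281/92 (C = -3 + 5/(-92) = -3 + 5*(-1/92) = -3 - 5/92 = -281/92 ≈ -3.0543)
(C + (19*Z(7))*(-20))/(-22098 + 5969) = (-281/92 + (19*0)*(-20))/(-22098 + 5969) = (-281/92 + 0*(-20))/(-16129) = (-281/92 + 0)*(-1/16129) = -281/92*(-1/16129) = 281/1483868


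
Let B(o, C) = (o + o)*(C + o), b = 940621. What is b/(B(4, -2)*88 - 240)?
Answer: 940621/1168 ≈ 805.33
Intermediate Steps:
B(o, C) = 2*o*(C + o) (B(o, C) = (2*o)*(C + o) = 2*o*(C + o))
b/(B(4, -2)*88 - 240) = 940621/((2*4*(-2 + 4))*88 - 240) = 940621/((2*4*2)*88 - 240) = 940621/(16*88 - 240) = 940621/(1408 - 240) = 940621/1168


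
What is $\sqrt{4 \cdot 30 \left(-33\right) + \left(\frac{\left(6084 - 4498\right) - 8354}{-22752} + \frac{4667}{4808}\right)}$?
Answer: $\frac{i \sqrt{142783885277362}}{189916} \approx 62.918 i$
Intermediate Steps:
$\sqrt{4 \cdot 30 \left(-33\right) + \left(\frac{\left(6084 - 4498\right) - 8354}{-22752} + \frac{4667}{4808}\right)} = \sqrt{120 \left(-33\right) + \left(\left(1586 - 8354\right) \left(- \frac{1}{22752}\right) + 4667 \cdot \frac{1}{4808}\right)} = \sqrt{-3960 + \left(\left(-6768\right) \left(- \frac{1}{22752}\right) + \frac{4667}{4808}\right)} = \sqrt{-3960 + \left(\frac{47}{158} + \frac{4667}{4808}\right)} = \sqrt{-3960 + \frac{481681}{379832}} = \sqrt{- \frac{1503653039}{379832}} = \frac{i \sqrt{142783885277362}}{189916}$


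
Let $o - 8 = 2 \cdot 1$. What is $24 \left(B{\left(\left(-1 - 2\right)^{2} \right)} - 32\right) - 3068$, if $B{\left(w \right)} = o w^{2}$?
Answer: $15604$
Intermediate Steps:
$o = 10$ ($o = 8 + 2 \cdot 1 = 8 + 2 = 10$)
$B{\left(w \right)} = 10 w^{2}$
$24 \left(B{\left(\left(-1 - 2\right)^{2} \right)} - 32\right) - 3068 = 24 \left(10 \left(\left(-1 - 2\right)^{2}\right)^{2} - 32\right) - 3068 = 24 \left(10 \left(\left(-3\right)^{2}\right)^{2} - 32\right) - 3068 = 24 \left(10 \cdot 9^{2} - 32\right) - 3068 = 24 \left(10 \cdot 81 - 32\right) - 3068 = 24 \left(810 - 32\right) - 3068 = 24 \cdot 778 - 3068 = 18672 - 3068 = 15604$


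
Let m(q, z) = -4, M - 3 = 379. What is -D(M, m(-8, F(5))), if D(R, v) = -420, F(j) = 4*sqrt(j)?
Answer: 420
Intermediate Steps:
M = 382 (M = 3 + 379 = 382)
-D(M, m(-8, F(5))) = -1*(-420) = 420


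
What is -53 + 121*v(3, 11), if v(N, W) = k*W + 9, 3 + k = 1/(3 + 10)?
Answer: -37110/13 ≈ -2854.6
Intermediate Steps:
k = -38/13 (k = -3 + 1/(3 + 10) = -3 + 1/13 = -38/13 ≈ -2.9231)
v(N, W) = 9 - 38*W/13 (v(N, W) = -38*W/13 + 9 = 9 - 38*W/13)
-53 + 121*v(3, 11) = -53 + 121*(9 - 38/13*11) = -53 + 121*(9 - 418/13) = -53 + 121*(-301/13) = -53 - 36421/13 = -37110/13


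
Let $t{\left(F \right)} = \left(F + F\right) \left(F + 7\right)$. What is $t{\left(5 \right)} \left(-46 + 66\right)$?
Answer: $2400$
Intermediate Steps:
$t{\left(F \right)} = 2 F \left(7 + F\right)$
$t{\left(5 \right)} \left(-46 + 66\right) = 2 \cdot 5 \left(7 + 5\right) \left(-46 + 66\right) = 2 \cdot 5 \cdot 12 \cdot 20 = 120 \cdot 20 = 2400$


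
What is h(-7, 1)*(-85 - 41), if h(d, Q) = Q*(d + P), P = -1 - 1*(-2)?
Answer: 756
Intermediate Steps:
P = 1 (P = -1 + 2 = 1)
h(d, Q) = Q*(1 + d) (h(d, Q) = Q*(d + 1) = Q*(1 + d))
h(-7, 1)*(-85 - 41) = (1*(1 - 7))*(-85 - 41) = (1*(-6))*(-126) = -6*(-126) = 756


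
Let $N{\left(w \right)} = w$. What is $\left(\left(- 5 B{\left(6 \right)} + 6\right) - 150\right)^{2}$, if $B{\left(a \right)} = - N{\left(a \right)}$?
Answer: $12996$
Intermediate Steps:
$B{\left(a \right)} = - a$
$\left(\left(- 5 B{\left(6 \right)} + 6\right) - 150\right)^{2} = \left(\left(- 5 \left(\left(-1\right) 6\right) + 6\right) - 150\right)^{2} = \left(\left(\left(-5\right) \left(-6\right) + 6\right) - 150\right)^{2} = \left(\left(30 + 6\right) - 150\right)^{2} = \left(36 - 150\right)^{2} = \left(-114\right)^{2} = 12996$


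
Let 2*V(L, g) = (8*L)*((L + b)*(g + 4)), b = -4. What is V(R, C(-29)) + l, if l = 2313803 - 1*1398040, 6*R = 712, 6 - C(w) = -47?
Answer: 12054553/3 ≈ 4.0182e+6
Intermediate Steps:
C(w) = 53 (C(w) = 6 - 1*(-47) = 6 + 47 = 53)
R = 356/3 (R = (1/6)*712 = 356/3 ≈ 118.67)
V(L, g) = 4*L*(-4 + L)*(4 + g) (V(L, g) = ((8*L)*((L - 4)*(g + 4)))/2 = ((8*L)*((-4 + L)*(4 + g)))/2 = (8*L*(-4 + L)*(4 + g))/2 = 4*L*(-4 + L)*(4 + g))
l = 915763 (l = 2313803 - 1398040 = 915763)
V(R, C(-29)) + l = 4*(356/3)*(-16 - 4*53 + 4*(356/3) + (356/3)*53) + 915763 = 4*(356/3)*(-16 - 212 + 1424/3 + 18868/3) + 915763 = 4*(356/3)*6536 + 915763 = 9307264/3 + 915763 = 12054553/3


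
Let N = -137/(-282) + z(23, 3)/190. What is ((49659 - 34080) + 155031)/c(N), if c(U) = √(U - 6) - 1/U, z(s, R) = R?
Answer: -102840591123777375/2864191563743 - 3851090898105*I*√986555145/2864191563743 ≈ -35906.0 - 42232.0*I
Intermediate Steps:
N = 6719/13395 (N = -137/(-282) + 3/190 = -137*(-1/282) + 3*(1/190) = 137/282 + 3/190 = 6719/13395 ≈ 0.50161)
c(U) = √(-6 + U) - 1/U
((49659 - 34080) + 155031)/c(N) = ((49659 - 34080) + 155031)/(√(-6 + 6719/13395) - 1/6719/13395) = (15579 + 155031)/(√(-73651/13395) - 1*13395/6719) = 170610/(I*√986555145/13395 - 13395/6719) = 170610/(-13395/6719 + I*√986555145/13395)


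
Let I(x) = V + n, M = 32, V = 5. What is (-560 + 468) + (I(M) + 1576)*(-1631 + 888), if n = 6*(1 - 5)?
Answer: -1156943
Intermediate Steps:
n = -24 (n = 6*(-4) = -24)
I(x) = -19 (I(x) = 5 - 24 = -19)
(-560 + 468) + (I(M) + 1576)*(-1631 + 888) = (-560 + 468) + (-19 + 1576)*(-1631 + 888) = -92 + 1557*(-743) = -92 - 1156851 = -1156943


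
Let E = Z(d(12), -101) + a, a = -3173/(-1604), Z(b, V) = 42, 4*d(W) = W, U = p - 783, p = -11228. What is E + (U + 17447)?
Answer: 8789885/1604 ≈ 5480.0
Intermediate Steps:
U = -12011 (U = -11228 - 783 = -12011)
d(W) = W/4
a = 3173/1604 (a = -3173*(-1)/1604 = -1*(-3173/1604) = 3173/1604 ≈ 1.9782)
E = 70541/1604 (E = 42 + 3173/1604 = 70541/1604 ≈ 43.978)
E + (U + 17447) = 70541/1604 + (-12011 + 17447) = 70541/1604 + 5436 = 8789885/1604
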